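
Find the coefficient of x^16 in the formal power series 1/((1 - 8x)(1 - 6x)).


By partial fractions or Cauchy convolution:
The coefficient equals sum_{k=0}^{16} 8^k * 6^(16-k).
= 1117436577120256

1117436577120256


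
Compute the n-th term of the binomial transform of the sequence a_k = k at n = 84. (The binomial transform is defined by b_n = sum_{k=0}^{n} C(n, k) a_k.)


With a_k = k, b_n = sum_{k=0}^{n} C(n, k) k. Using k * C(n, k) = n * C(n-1, k-1) gives b_n = n * sum_{k>=1} C(n-1, k-1) = n * 2^(n-1).
For n = 84: 84 * 2^83 = 84 * 9671406556917033397649408 = 812398150781030805402550272.

812398150781030805402550272


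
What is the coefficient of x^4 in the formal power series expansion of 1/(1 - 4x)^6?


The general identity 1/(1 - c x)^r = sum_{k>=0} c^k C(k + r - 1, r - 1) x^k follows by substituting y = c x into 1/(1 - y)^r = sum_{k>=0} C(k + r - 1, r - 1) y^k.
For c = 4, r = 6, k = 4:
4^4 * C(9, 5) = 256 * 126 = 32256.

32256


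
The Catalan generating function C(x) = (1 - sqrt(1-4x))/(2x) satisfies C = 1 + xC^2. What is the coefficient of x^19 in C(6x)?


Substituting x -> 6x scales the n-th coefficient by 6^n, so [x^19] C(6x) = 6^19 * C_19.
C_19 = C(2*19, 19)/(20) = 35345263800/20 = 1767263190.
So 6^19 * 1767263190 = 609359740010496 * 1767263190 = 1076899037988519794442240.

1076899037988519794442240


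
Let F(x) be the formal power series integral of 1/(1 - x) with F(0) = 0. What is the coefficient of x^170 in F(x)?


1/(1 - x) = sum_{k>=0} x^k. Integrating termwise and using F(0) = 0 gives
F(x) = sum_{k>=0} x^(k+1) / (k+1) = sum_{m>=1} x^m / m = -ln(1 - x).
So the coefficient of x^170 is 1/170 = 1/170.

1/170


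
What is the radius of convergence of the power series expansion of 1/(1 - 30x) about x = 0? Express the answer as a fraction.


Expanding 1/(1 - 30x) = sum_{k>=0} 30^k x^k, the series converges when |30x| < 1, i.e., |x| < 1/30.
So the radius of convergence is 1/30 = 1/30.

1/30


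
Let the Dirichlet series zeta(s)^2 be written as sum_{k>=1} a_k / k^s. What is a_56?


The Dirichlet convolution of the constant function 1 with itself gives (1 * 1)(k) = sum_{d | k} 1 = d(k), the number of positive divisors of k.
Since zeta(s) = sum_{k>=1} 1/k^s, we have zeta(s)^2 = sum_{k>=1} d(k)/k^s, so a_k = d(k).
For k = 56: the divisors are 1, 2, 4, 7, 8, 14, 28, 56.
Count = 8.

8


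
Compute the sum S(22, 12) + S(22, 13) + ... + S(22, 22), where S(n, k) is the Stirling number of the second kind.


By definition, S(n, k) counts partitions of an n-set into exactly k nonempty blocks.
Computing row n = 22 for k = 12..22:
S(22, k): 108823356051137, 22496861868481, 3295165281331, 345615943200, 26046574004, 1404142047, 53374629, 1389850, 23485, 231, 1
Sum = 134988504648396.

134988504648396


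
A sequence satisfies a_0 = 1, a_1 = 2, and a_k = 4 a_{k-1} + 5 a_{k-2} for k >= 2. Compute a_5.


The characteristic equation is t^2 - 4 t - 5 = 0, with roots r_1 = 5 and r_2 = -1 (so c_1 = r_1 + r_2, c_2 = -r_1 r_2 as required).
One can use the closed form a_n = A r_1^n + B r_2^n, but direct iteration is more reliable:
a_0 = 1, a_1 = 2, a_2 = 13, a_3 = 62, a_4 = 313, a_5 = 1562.
So a_5 = 1562.

1562


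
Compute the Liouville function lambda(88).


The Liouville function is lambda(k) = (-1)^Omega(k), where Omega(k) counts the prime factors of k with multiplicity.
Factoring: 88 = 2 * 2 * 2 * 11, so Omega(88) = 4.
lambda(88) = (-1)^4 = 1.

1


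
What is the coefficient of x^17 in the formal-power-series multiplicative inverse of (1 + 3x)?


The inverse is 1/(1 + 3x). Apply the geometric identity 1/(1 - y) = sum_{k>=0} y^k with y = -3x:
1/(1 + 3x) = sum_{k>=0} (-3)^k x^k.
So the coefficient of x^17 is (-3)^17 = -129140163.

-129140163


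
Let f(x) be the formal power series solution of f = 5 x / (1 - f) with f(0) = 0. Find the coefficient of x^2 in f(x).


Apply Lagrange inversion: f = 5 x * phi(f) with phi(t) = 1/(1 - t), so
[x^n] f = 5^n * (1/n) [t^(n-1)] phi(t)^n = 5^n * (1/n) [t^(n-1)] (1 - t)^(-n) = 5^n * (1/n) C(2n - 2, n - 1) = 5^n * C_{n-1}.
For n = 2: C_1 = C(2, 1) / 2 = 2/2 = 1.
With the 5^2 = 25 factor, the coefficient is 25 * 1 = 25.

25


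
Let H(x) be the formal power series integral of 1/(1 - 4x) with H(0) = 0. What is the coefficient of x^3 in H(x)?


1/(1 - 4x) = sum_{k>=0} 4^k x^k. Integrating termwise with H(0) = 0:
H(x) = sum_{k>=0} 4^k x^(k+1) / (k+1) = sum_{m>=1} 4^(m-1) x^m / m.
For m = 3: 4^2/3 = 16/3 = 16/3.

16/3


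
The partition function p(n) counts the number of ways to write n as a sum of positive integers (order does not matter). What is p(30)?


Using the generating function prod_{k>=1} 1/(1-x^k), we compute p(30).
By dynamic programming over parts 1 through 30:
p(30) = 5604

5604


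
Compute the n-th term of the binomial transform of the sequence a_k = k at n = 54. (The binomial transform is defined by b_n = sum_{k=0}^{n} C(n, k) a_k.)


With a_k = k, b_n = sum_{k=0}^{n} C(n, k) k. Using k * C(n, k) = n * C(n-1, k-1) gives b_n = n * sum_{k>=1} C(n-1, k-1) = n * 2^(n-1).
For n = 54: 54 * 2^53 = 54 * 9007199254740992 = 486388759756013568.

486388759756013568


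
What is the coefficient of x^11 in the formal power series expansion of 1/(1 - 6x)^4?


The general identity 1/(1 - c x)^r = sum_{k>=0} c^k C(k + r - 1, r - 1) x^k follows by substituting y = c x into 1/(1 - y)^r = sum_{k>=0} C(k + r - 1, r - 1) y^k.
For c = 6, r = 4, k = 11:
6^11 * C(14, 3) = 362797056 * 364 = 132058128384.

132058128384


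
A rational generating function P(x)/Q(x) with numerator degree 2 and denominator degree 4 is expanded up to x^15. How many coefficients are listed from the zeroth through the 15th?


Expanding up to x^15 gives the coefficients for x^0, x^1, ..., x^15.
That is 15 + 1 = 16 coefficients in total.

16


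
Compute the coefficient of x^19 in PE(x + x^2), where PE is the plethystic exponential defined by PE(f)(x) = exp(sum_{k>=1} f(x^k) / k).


With f(x) = x + x^2, the exponent is sum_{k>=1} (x^k + x^(2k)) / k = -ln(1 - x) - ln(1 - x^2). Exponentiating:
PE(x + x^2) = 1 / ((1 - x)(1 - x^2)).
This is the generating function for partitions of n into parts of size 1 or 2. The number of 2's can be any j in 0..9, and the rest are 1's, so
[x^19] = floor(19/2) + 1 = 10.

10


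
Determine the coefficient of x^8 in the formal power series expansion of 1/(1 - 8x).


The geometric series identity gives 1/(1 - c x) = sum_{k>=0} c^k x^k, so the coefficient of x^k is c^k.
Here c = 8 and k = 8.
Computing: 8^8 = 16777216

16777216


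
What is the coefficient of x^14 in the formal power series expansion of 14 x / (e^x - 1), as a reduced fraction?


The exponential generating function for Bernoulli numbers is
x / (e^x - 1) = sum_{k>=0} B_k x^k / k!.
So the coefficient of x^14 in 14 x / (e^x - 1) is 14 B_14 / 14!.
Computing: B_14 = 7/6, 14! = 87178291200, giving
14 * 7/6 / 87178291200 = 1/5337446400.

1/5337446400


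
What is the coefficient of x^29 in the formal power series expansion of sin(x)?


The Maclaurin series is sin(t) = sum_{k>=0} (-1)^k t^(2k+1) / (2k+1)!, so substituting t = x, only odd powers of x are nonzero, with coefficient of x^(2k+1) equal to (-1)^k / (2k+1)!.
Write 29 = 2*14 + 1, giving the coefficient (-1)^14 / 29! = 1/8841761993739701954543616000000 = 1/8841761993739701954543616000000.

1/8841761993739701954543616000000


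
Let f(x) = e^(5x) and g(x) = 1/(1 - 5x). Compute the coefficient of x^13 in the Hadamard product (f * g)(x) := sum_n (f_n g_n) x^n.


Expanding: f_k = 5^k/k! (from e^(5x)) and g_k = 5^k (from 1/(1 - 5x)). So the Hadamard coefficient (f * g)_k = 5^k 5^k / k! = (25)^k / k!.
For k = 13: 25^13/13! = 1490116119384765625/6227020800 = 59604644775390625/249080832.

59604644775390625/249080832


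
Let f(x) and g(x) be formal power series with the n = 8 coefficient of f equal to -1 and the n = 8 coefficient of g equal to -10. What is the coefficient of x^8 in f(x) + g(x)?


Addition of formal power series is termwise.
The coefficient of x^8 in f + g = -1 + -10
= -11

-11


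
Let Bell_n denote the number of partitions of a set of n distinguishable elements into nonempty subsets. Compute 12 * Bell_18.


Bell_18 can be computed from the Bell triangle or from Dobinski's identity Bell_n = (1/e) * sum_{k>=0} k^n / k!.
Computing Bell_18 = 682076806159.
Then 12 * 682076806159 = 8184921673908.

8184921673908


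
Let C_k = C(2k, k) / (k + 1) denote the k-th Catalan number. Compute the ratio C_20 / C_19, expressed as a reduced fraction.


Using C_k = (2k)! / (k! (k+1)!), the ratio C_{k+1}/C_k simplifies to
C_{k+1}/C_k = [(2k+2)! / ((k+1)! (k+2)!)] * [k! (k+1)! / (2k)!]
 = (2k+2)(2k+1) / ((k+1)(k+2)) = 2(2k+1) / (k+2).
For k = 19: 2(2*19 + 1) / (19 + 2) = 78/21 = 26/7.

26/7


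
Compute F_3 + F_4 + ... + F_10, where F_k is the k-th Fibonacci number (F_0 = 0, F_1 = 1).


Use the identity sum_{k=0}^{N} F_k = F_{N+2} - 1 (which follows from F_{k+2} - F_{k+1} = F_k). Then
sum_{k=3}^{10} F_k = (F_{12} - 1) - (F_{4} - 1) = F_{12} - F_{4}.
Computing: F_{12} = 144, F_{4} = 3, so
Sum = 144 - 3 = 141.

141


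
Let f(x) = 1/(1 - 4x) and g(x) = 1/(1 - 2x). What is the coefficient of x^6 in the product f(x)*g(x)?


The coefficient of x^n in f*g is the Cauchy product: sum_{k=0}^{n} a^k * b^(n-k).
With a=4, b=2, n=6:
sum_{k=0}^{6} 4^k * 2^(6-k)
= 8128

8128


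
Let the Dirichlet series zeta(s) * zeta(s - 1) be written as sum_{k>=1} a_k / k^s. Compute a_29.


Convolution gives a_k = sum_{d | k} d * 1 = sum_{d | k} d = sigma(k), the sum of positive divisors of k.
For k = 29, the divisors are 1, 29, so
sigma(29) = 1 + 29 = 30.

30


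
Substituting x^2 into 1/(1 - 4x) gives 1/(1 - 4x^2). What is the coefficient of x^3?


Since 1/(1 - 4x^2) only has even powers of x,
the coefficient of x^3 (odd) is 0.

0


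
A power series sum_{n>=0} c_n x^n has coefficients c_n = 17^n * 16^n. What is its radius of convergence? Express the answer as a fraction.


By the root test (Cauchy-Hadamard), the radius is R = 1 / limsup_n |c_n|^(1/n).
Here |c_n|^(1/n) = (17^n * 16^n)^(1/n) = 17 * 16 = 272 for all n.
So R = 1/272 = 1/272.

1/272


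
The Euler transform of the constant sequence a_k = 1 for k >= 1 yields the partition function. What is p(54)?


The Euler transform converts the sequence a_k = 1 into the number of integer partitions.
Using the recurrence or dynamic programming:
p(54) = 386155

386155


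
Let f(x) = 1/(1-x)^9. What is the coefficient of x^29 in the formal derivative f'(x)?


Differentiate: d/dx [ 1/(1-x)^r ] = r / (1-x)^(r+1).
Here r = 9, so f'(x) = 9 / (1-x)^10.
The expansion of 1/(1-x)^(r+1) has coefficient of x^n equal to C(n+r, r).
So the coefficient of x^29 in f'(x) is
9 * C(38, 9) = 9 * 163011640 = 1467104760

1467104760


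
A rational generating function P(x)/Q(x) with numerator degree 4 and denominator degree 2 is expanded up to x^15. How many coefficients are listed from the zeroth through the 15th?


Expanding up to x^15 gives the coefficients for x^0, x^1, ..., x^15.
That is 15 + 1 = 16 coefficients in total.

16


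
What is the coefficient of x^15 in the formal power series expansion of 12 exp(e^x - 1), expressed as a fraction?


exp(e^x - 1) is the exponential generating function for the Bell numbers Bell_k: exp(e^x - 1) = sum_{k>=0} Bell_k x^k / k!.
So the coefficient of x^15 in 12 exp(e^x - 1) is 12 Bell_15 / 15!.
Computing: Bell_15 = 1382958545 and 15! = 1307674368000, giving
12 * 1382958545/1307674368000 = 276591709/21794572800.

276591709/21794572800


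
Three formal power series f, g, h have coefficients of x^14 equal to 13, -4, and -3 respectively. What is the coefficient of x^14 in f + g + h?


Series addition is componentwise:
13 + -4 + -3
= 6

6


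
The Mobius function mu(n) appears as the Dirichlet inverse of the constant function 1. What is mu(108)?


108 has a squared prime factor, so mu(108) = 0.
Factorization reveals a repeated prime.

0


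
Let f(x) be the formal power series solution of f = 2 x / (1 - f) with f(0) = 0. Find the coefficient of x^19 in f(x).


Apply Lagrange inversion: f = 2 x * phi(f) with phi(t) = 1/(1 - t), so
[x^n] f = 2^n * (1/n) [t^(n-1)] phi(t)^n = 2^n * (1/n) [t^(n-1)] (1 - t)^(-n) = 2^n * (1/n) C(2n - 2, n - 1) = 2^n * C_{n-1}.
For n = 19: C_18 = C(36, 18) / 19 = 9075135300/19 = 477638700.
With the 2^19 = 524288 factor, the coefficient is 524288 * 477638700 = 250420238745600.

250420238745600


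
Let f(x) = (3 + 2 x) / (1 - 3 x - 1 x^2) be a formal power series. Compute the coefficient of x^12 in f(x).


Write f(x) = sum_{k>=0} a_k x^k. Multiplying both sides by 1 - 3 x - 1 x^2 gives
(1 - 3 x - 1 x^2) sum_{k>=0} a_k x^k = 3 + 2 x.
Matching coefficients:
 x^0: a_0 = 3
 x^1: a_1 - 3 a_0 = 2  =>  a_1 = 3*3 + 2 = 11
 x^k (k >= 2): a_k = 3 a_{k-1} + 1 a_{k-2}.
Iterating: a_2 = 36, a_3 = 119, a_4 = 393, a_5 = 1298, a_6 = 4287, a_7 = 14159, a_8 = 46764, a_9 = 154451, a_10 = 510117, a_11 = 1684802, a_12 = 5564523.
So the coefficient of x^12 is 5564523.

5564523


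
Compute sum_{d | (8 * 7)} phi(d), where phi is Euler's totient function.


First, 8 * 7 = 56. One classical identity is sum_{d | n} phi(d) = n (each k in [1, n] has a unique gcd with n, and among the k's with gcd(k, n) = n/d there are phi(d) of them). So the sum equals 56. We also verify directly:
Divisors of 56: 1, 2, 4, 7, 8, 14, 28, 56.
phi values: 1, 1, 2, 6, 4, 6, 12, 24.
Sum = 56.

56


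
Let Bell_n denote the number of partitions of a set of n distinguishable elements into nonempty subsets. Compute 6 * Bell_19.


Bell_19 can be computed from the Bell triangle or from Dobinski's identity Bell_n = (1/e) * sum_{k>=0} k^n / k!.
Computing Bell_19 = 5832742205057.
Then 6 * 5832742205057 = 34996453230342.

34996453230342


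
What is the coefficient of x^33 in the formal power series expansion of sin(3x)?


The Maclaurin series is sin(t) = sum_{k>=0} (-1)^k t^(2k+1) / (2k+1)!, so substituting t = 3x, only odd powers of x are nonzero, with coefficient of x^(2k+1) equal to (-1)^k 3^(2k+1) / (2k+1)!.
Write 33 = 2*16 + 1, giving the coefficient (-1)^16 * 3^33 / 33! = 5559060566555523/8683317618811886495518194401280000000 = 387420489/605155334745140274135040000000.

387420489/605155334745140274135040000000


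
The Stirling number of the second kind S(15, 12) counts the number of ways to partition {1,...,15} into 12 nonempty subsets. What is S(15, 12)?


Using the explicit formula S(n,k) = (1/k!) sum_{j=0}^{k} (-1)^(k-j) C(k,j) j^n:
S(15, 12) = 106470
Equivalently, S(n,k) is n! times the coefficient of x^n in the EGF (e^x - 1)^k / k!.

106470


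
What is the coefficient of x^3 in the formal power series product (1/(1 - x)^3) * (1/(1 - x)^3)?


Combine the factors: (1/(1 - x)^3) * (1/(1 - x)^3) = 1/(1 - x)^6.
Then use 1/(1 - x)^r = sum_{k>=0} C(k + r - 1, r - 1) x^k with r = 6 and k = 3:
C(8, 5) = 56.

56


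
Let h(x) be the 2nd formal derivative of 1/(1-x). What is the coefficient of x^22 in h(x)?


Differentiating 2 times: d^2/dx^2 [1/(1-x)] = 2!/(1-x)^3.
The expansion 1/(1-x)^3 = sum_{k>=0} C(k+2, 2) x^k, so the coefficient of x^n in 2!/(1-x)^3 is 2! * C(n+2, 2).
For n = 22: 2 * C(24, 2) = 2 * 276 = 552

552


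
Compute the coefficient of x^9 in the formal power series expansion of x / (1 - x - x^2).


Let f(x) = sum_{k>=0} a_k x^k. Multiplying f(x) * (1 - x - x^2) = x and matching coefficients gives a_0 = 0, a_1 = 1, and a_k = a_{k-1} + a_{k-2} for k >= 2. These are the Fibonacci numbers F_k.
Iterating from F_0 = 0, F_1 = 1:
F_0=0, F_1=1, F_2=1, F_3=2, F_4=3, F_5=5, F_6=8, F_7=13, F_8=21, F_9=34
F_9 = 34.

34


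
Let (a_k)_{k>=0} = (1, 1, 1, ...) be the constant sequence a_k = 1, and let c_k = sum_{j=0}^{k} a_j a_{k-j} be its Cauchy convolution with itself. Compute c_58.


Since a_j = 1 for all j >= 0, the convolution sum becomes
c_k = sum_{j=0}^{k} 1 * 1 = 1 * (k + 1).
Equivalently, the generating function of (a_k) is 1/(1 - x) and its square is 1/(1 - x)^2 = sum_{k>=0} 1(k + 1) x^k.
For k = 58: 1 * 59 = 59.

59


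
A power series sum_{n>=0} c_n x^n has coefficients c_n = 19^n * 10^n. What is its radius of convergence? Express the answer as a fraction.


By the root test (Cauchy-Hadamard), the radius is R = 1 / limsup_n |c_n|^(1/n).
Here |c_n|^(1/n) = (19^n * 10^n)^(1/n) = 19 * 10 = 190 for all n.
So R = 1/190 = 1/190.

1/190


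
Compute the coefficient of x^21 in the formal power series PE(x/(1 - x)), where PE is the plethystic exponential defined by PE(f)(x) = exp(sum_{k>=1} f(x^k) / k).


For f(x) = x/(1 - x) we have
sum_{k>=1} f(x^k) / k = sum_{k>=1} (1/k) * x^k / (1 - x^k) = sum_{k, m >= 1} x^(k m) / k,
which after exponentiating simplifies to
PE(x/(1 - x)) = prod_{k>=1} 1 / (1 - x^k).
This is the generating function for the partition function p(n), so the coefficient of x^21 is p(21).
Computing p(21) by dynamic programming over parts 1, 2, ..., 21: p(21) = 792.

792


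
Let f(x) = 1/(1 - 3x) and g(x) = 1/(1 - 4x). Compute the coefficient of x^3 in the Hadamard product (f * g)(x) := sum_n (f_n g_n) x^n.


f has coefficients f_k = 3^k and g has coefficients g_k = 4^k, so the Hadamard product has coefficient (f*g)_k = 3^k * 4^k = 12^k.
For k = 3: 12^3 = 1728.

1728


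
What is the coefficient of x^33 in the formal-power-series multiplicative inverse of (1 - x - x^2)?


Let the inverse be f(x) = sum_{k>=0} a_k x^k. From f(x) * (1 - x - x^2) = 1 and matching coefficients:
 x^0: a_0 = 1.
 x^1: a_1 - a_0 = 0, so a_1 = 1.
 x^k (k >= 2): a_k - a_{k-1} - a_{k-2} = 0, i.e. a_k = a_{k-1} + a_{k-2}.
This is the Fibonacci-type recurrence shifted so that a_0 = a_1 = 1.
Iterating: a_0=1, a_1=1, a_2=2, a_3=3, a_4=5, a_5=8, a_6=13, a_7=21, a_8=34, a_9=55, ...
a_33 = 5702887.

5702887


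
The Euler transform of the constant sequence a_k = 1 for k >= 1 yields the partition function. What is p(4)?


The Euler transform converts the sequence a_k = 1 into the number of integer partitions.
Using the recurrence or dynamic programming:
p(4) = 5

5


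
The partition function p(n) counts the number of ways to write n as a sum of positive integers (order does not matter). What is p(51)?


Using the generating function prod_{k>=1} 1/(1-x^k), we compute p(51).
By dynamic programming over parts 1 through 51:
p(51) = 239943

239943


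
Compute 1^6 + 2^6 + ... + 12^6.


This power sum has a closed form given by Faulhaber's formula
sum_{k=1}^{m} k^p = (1 / (p + 1)) * sum_{j=0}^{p} C(p + 1, j) B_j m^(p + 1 - j),
but for small m direct computation is fastest:
1 + 64 + 729 + 4096 + 15625 + 46656 + 117649 + 262144 + 531441 + 1000000 + 1771561 + 2985984 = 6735950.

6735950


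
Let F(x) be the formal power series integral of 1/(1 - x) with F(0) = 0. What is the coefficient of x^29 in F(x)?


1/(1 - x) = sum_{k>=0} x^k. Integrating termwise and using F(0) = 0 gives
F(x) = sum_{k>=0} x^(k+1) / (k+1) = sum_{m>=1} x^m / m = -ln(1 - x).
So the coefficient of x^29 is 1/29 = 1/29.

1/29


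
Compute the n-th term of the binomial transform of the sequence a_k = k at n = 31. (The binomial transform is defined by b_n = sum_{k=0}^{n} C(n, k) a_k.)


With a_k = k, b_n = sum_{k=0}^{n} C(n, k) k. Using k * C(n, k) = n * C(n-1, k-1) gives b_n = n * sum_{k>=1} C(n-1, k-1) = n * 2^(n-1).
For n = 31: 31 * 2^30 = 31 * 1073741824 = 33285996544.

33285996544


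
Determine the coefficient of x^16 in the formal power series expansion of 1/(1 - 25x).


The geometric series identity gives 1/(1 - c x) = sum_{k>=0} c^k x^k, so the coefficient of x^k is c^k.
Here c = 25 and k = 16.
Computing: 25^16 = 23283064365386962890625

23283064365386962890625


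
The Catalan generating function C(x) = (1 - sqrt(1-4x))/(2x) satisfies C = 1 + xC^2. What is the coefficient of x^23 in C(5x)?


Substituting x -> 5x scales the n-th coefficient by 5^n, so [x^23] C(5x) = 5^23 * C_23.
C_23 = C(2*23, 23)/(24) = 8233430727600/24 = 343059613650.
So 5^23 * 343059613650 = 11920928955078125 * 343059613650 = 4089589281678199768066406250.

4089589281678199768066406250


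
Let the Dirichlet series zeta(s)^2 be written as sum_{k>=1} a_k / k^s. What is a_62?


The Dirichlet convolution of the constant function 1 with itself gives (1 * 1)(k) = sum_{d | k} 1 = d(k), the number of positive divisors of k.
Since zeta(s) = sum_{k>=1} 1/k^s, we have zeta(s)^2 = sum_{k>=1} d(k)/k^s, so a_k = d(k).
For k = 62: the divisors are 1, 2, 31, 62.
Count = 4.

4


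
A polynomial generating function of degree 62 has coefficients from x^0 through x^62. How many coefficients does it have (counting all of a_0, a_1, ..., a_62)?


A polynomial of degree 62 takes the form a_0 + a_1 x + ... + a_62 x^62.
The number of coefficients is 62 + 1 = 63.

63


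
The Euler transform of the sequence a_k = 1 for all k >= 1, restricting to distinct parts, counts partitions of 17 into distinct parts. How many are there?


Partitions of 17 into distinct parts can be computed via generating function.
Product (1+x)(1+x^2)(1+x^3)...
The coefficient of x^17 = 38

38


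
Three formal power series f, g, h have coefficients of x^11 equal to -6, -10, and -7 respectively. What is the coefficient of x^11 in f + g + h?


Series addition is componentwise:
-6 + -10 + -7
= -23

-23


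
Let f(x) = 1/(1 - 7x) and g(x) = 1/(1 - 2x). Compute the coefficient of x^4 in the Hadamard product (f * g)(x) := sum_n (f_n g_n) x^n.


f has coefficients f_k = 7^k and g has coefficients g_k = 2^k, so the Hadamard product has coefficient (f*g)_k = 7^k * 2^k = 14^k.
For k = 4: 14^4 = 38416.

38416


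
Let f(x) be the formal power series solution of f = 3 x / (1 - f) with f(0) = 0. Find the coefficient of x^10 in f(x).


Apply Lagrange inversion: f = 3 x * phi(f) with phi(t) = 1/(1 - t), so
[x^n] f = 3^n * (1/n) [t^(n-1)] phi(t)^n = 3^n * (1/n) [t^(n-1)] (1 - t)^(-n) = 3^n * (1/n) C(2n - 2, n - 1) = 3^n * C_{n-1}.
For n = 10: C_9 = C(18, 9) / 10 = 48620/10 = 4862.
With the 3^10 = 59049 factor, the coefficient is 59049 * 4862 = 287096238.

287096238


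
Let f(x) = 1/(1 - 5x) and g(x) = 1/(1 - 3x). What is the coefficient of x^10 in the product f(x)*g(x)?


The coefficient of x^n in f*g is the Cauchy product: sum_{k=0}^{n} a^k * b^(n-k).
With a=5, b=3, n=10:
sum_{k=0}^{10} 5^k * 3^(10-k)
= 24325489

24325489


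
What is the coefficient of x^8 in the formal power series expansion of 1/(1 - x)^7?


The expansion 1/(1 - x)^r = sum_{k>=0} C(k + r - 1, r - 1) x^k follows from the multiset / negative-binomial theorem (or from repeated differentiation of the geometric series).
For r = 7 and k = 8:
C(14, 6) = 87178291200 / (720 * 40320) = 3003.

3003


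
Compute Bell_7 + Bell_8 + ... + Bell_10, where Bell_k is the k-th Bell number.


Recall Bell_k counts set partitions of a k-set (with Bell_0 = 1 by convention).
Bell_7 through Bell_10: 877, 4140, 21147, 115975
Sum = 877 + 4140 + 21147 + 115975 = 142139.

142139


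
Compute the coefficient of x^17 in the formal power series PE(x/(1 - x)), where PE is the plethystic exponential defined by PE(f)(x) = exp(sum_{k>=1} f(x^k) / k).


For f(x) = x/(1 - x) we have
sum_{k>=1} f(x^k) / k = sum_{k>=1} (1/k) * x^k / (1 - x^k) = sum_{k, m >= 1} x^(k m) / k,
which after exponentiating simplifies to
PE(x/(1 - x)) = prod_{k>=1} 1 / (1 - x^k).
This is the generating function for the partition function p(n), so the coefficient of x^17 is p(17).
Computing p(17) by dynamic programming over parts 1, 2, ..., 17: p(17) = 297.

297


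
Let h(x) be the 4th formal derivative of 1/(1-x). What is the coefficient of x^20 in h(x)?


Differentiating 4 times: d^4/dx^4 [1/(1-x)] = 4!/(1-x)^5.
The expansion 1/(1-x)^5 = sum_{k>=0} C(k+4, 4) x^k, so the coefficient of x^n in 4!/(1-x)^5 is 4! * C(n+4, 4).
For n = 20: 24 * C(24, 4) = 24 * 10626 = 255024

255024


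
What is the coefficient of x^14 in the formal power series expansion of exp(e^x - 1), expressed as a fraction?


exp(e^x - 1) is the exponential generating function for the Bell numbers Bell_k: exp(e^x - 1) = sum_{k>=0} Bell_k x^k / k!.
So the coefficient of x^14 in exp(e^x - 1) is Bell_14 / 14!.
Computing: Bell_14 = 190899322 and 14! = 87178291200, giving
190899322/87178291200 = 95449661/43589145600.

95449661/43589145600


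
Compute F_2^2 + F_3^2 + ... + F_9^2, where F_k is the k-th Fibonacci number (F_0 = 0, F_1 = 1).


There is a standard identity sum_{k=0}^{N} F_k^2 = F_N * F_{N+1} (proved inductively from the telescoping relation F_k^2 = F_k F_{k+1} - F_{k-1} F_k). Then
sum_{k=2}^{9} F_k^2 = F_9 F_10 - F_1 F_2.
Computing: F_9 = 34, F_10 = 55, F_1 = 1, F_2 = 1.
Sum = 34 * 55 - 1 * 1 = 1869.

1869


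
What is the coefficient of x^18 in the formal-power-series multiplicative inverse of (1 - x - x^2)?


Let the inverse be f(x) = sum_{k>=0} a_k x^k. From f(x) * (1 - x - x^2) = 1 and matching coefficients:
 x^0: a_0 = 1.
 x^1: a_1 - a_0 = 0, so a_1 = 1.
 x^k (k >= 2): a_k - a_{k-1} - a_{k-2} = 0, i.e. a_k = a_{k-1} + a_{k-2}.
This is the Fibonacci-type recurrence shifted so that a_0 = a_1 = 1.
Iterating: a_0=1, a_1=1, a_2=2, a_3=3, a_4=5, a_5=8, a_6=13, a_7=21, a_8=34, a_9=55, ...
a_18 = 4181.

4181


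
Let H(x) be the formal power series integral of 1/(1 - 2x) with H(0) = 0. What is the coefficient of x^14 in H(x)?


1/(1 - 2x) = sum_{k>=0} 2^k x^k. Integrating termwise with H(0) = 0:
H(x) = sum_{k>=0} 2^k x^(k+1) / (k+1) = sum_{m>=1} 2^(m-1) x^m / m.
For m = 14: 2^13/14 = 8192/14 = 4096/7.

4096/7


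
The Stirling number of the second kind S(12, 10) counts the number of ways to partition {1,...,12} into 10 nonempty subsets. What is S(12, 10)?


Using the explicit formula S(n,k) = (1/k!) sum_{j=0}^{k} (-1)^(k-j) C(k,j) j^n:
S(12, 10) = 1705
Equivalently, S(n,k) is n! times the coefficient of x^n in the EGF (e^x - 1)^k / k!.

1705


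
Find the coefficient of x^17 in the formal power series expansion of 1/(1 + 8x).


Write 1/(1 + c x) = 1/(1 - (-c) x) and apply the geometric-series identity
1/(1 - y) = sum_{k>=0} y^k to get 1/(1 + c x) = sum_{k>=0} (-c)^k x^k.
So the coefficient of x^k is (-c)^k = (-1)^k * c^k.
Here c = 8 and k = 17:
(-8)^17 = -1 * 2251799813685248 = -2251799813685248

-2251799813685248


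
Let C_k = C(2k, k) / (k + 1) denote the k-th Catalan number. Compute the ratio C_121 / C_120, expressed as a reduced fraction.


Using C_k = (2k)! / (k! (k+1)!), the ratio C_{k+1}/C_k simplifies to
C_{k+1}/C_k = [(2k+2)! / ((k+1)! (k+2)!)] * [k! (k+1)! / (2k)!]
 = (2k+2)(2k+1) / ((k+1)(k+2)) = 2(2k+1) / (k+2).
For k = 120: 2(2*120 + 1) / (120 + 2) = 482/122 = 241/61.

241/61


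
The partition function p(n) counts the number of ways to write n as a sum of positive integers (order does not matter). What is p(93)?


Using the generating function prod_{k>=1} 1/(1-x^k), we compute p(93).
By dynamic programming over parts 1 through 93:
p(93) = 82010177

82010177


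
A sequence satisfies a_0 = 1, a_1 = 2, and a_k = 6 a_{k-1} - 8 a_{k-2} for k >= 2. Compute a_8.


The characteristic equation is t^2 - 6 t + 8 = 0, with roots r_1 = 4 and r_2 = 2 (so c_1 = r_1 + r_2, c_2 = -r_1 r_2 as required).
One can use the closed form a_n = A r_1^n + B r_2^n, but direct iteration is more reliable:
a_0 = 1, a_1 = 2, a_2 = 4, a_3 = 8, a_4 = 16, a_5 = 32, a_6 = 64, a_7 = 128, a_8 = 256.
So a_8 = 256.

256


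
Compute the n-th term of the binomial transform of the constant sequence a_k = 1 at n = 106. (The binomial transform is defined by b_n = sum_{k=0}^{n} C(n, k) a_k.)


With a_k = 1 for all k, b_n = sum_{k=0}^{n} C(n, k) = 2^n by the binomial theorem.
For n = 106: 2^106 = 81129638414606681695789005144064.

81129638414606681695789005144064


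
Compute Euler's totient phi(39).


phi(n) counts integers in [1, n] coprime to n. Using the multiplicative formula phi(n) = n * prod_{p | n} (1 - 1/p):
39 = 3 * 13, so
phi(39) = 39 * (1 - 1/3) * (1 - 1/13) = 24.

24


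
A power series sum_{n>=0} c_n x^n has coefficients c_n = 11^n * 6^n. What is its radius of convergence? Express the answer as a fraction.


By the root test (Cauchy-Hadamard), the radius is R = 1 / limsup_n |c_n|^(1/n).
Here |c_n|^(1/n) = (11^n * 6^n)^(1/n) = 11 * 6 = 66 for all n.
So R = 1/66 = 1/66.

1/66


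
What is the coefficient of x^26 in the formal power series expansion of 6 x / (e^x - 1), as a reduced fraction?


The exponential generating function for Bernoulli numbers is
x / (e^x - 1) = sum_{k>=0} B_k x^k / k!.
So the coefficient of x^26 in 6 x / (e^x - 1) is 6 B_26 / 26!.
Computing: B_26 = 8553103/6, 26! = 403291461126605635584000000, giving
6 * 8553103/6 / 403291461126605635584000000 = 657931/31022420086661971968000000.

657931/31022420086661971968000000


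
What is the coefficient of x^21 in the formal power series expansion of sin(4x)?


The Maclaurin series is sin(t) = sum_{k>=0} (-1)^k t^(2k+1) / (2k+1)!, so substituting t = 4x, only odd powers of x are nonzero, with coefficient of x^(2k+1) equal to (-1)^k 4^(2k+1) / (2k+1)!.
Write 21 = 2*10 + 1, giving the coefficient (-1)^10 * 4^21 / 21! = 4398046511104/51090942171709440000 = 16777216/194896477400625.

16777216/194896477400625


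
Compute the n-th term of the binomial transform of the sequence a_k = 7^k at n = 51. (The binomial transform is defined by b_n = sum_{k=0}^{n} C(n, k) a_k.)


With a_k = 7^k, b_n = sum_{k=0}^{n} C(n, k) 7^k = (1 + 7)^n by the binomial theorem.
For n = 51: (1 + 7)^51 = 8^51 = 11417981541647679048466287755595961091061972992.

11417981541647679048466287755595961091061972992


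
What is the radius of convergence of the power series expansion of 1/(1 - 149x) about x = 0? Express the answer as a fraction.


Expanding 1/(1 - 149x) = sum_{k>=0} 149^k x^k, the series converges when |149x| < 1, i.e., |x| < 1/149.
So the radius of convergence is 1/149 = 1/149.

1/149


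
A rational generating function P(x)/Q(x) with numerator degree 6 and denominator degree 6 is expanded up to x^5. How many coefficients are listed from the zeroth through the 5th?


Expanding up to x^5 gives the coefficients for x^0, x^1, ..., x^5.
That is 5 + 1 = 6 coefficients in total.

6


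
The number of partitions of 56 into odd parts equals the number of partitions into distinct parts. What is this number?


Computing partitions of 56 into odd parts (1, 3, 5, ...):
Using the generating function prod_{k>=0} 1/(1-x^(2k+1)),
the count is 7108

7108


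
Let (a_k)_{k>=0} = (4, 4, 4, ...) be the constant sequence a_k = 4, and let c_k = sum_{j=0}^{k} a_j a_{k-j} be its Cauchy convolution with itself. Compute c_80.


Since a_j = 4 for all j >= 0, the convolution sum becomes
c_k = sum_{j=0}^{k} 4 * 4 = 16 * (k + 1).
Equivalently, the generating function of (a_k) is 4/(1 - x) and its square is 16/(1 - x)^2 = sum_{k>=0} 16(k + 1) x^k.
For k = 80: 16 * 81 = 1296.

1296


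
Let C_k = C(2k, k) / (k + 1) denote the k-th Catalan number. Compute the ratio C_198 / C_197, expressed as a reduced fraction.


Using C_k = (2k)! / (k! (k+1)!), the ratio C_{k+1}/C_k simplifies to
C_{k+1}/C_k = [(2k+2)! / ((k+1)! (k+2)!)] * [k! (k+1)! / (2k)!]
 = (2k+2)(2k+1) / ((k+1)(k+2)) = 2(2k+1) / (k+2).
For k = 197: 2(2*197 + 1) / (197 + 2) = 790/199 = 790/199.

790/199


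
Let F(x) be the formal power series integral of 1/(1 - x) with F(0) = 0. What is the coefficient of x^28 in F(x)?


1/(1 - x) = sum_{k>=0} x^k. Integrating termwise and using F(0) = 0 gives
F(x) = sum_{k>=0} x^(k+1) / (k+1) = sum_{m>=1} x^m / m = -ln(1 - x).
So the coefficient of x^28 is 1/28 = 1/28.

1/28


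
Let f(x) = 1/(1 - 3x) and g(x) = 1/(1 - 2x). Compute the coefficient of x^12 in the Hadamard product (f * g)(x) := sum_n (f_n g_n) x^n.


f has coefficients f_k = 3^k and g has coefficients g_k = 2^k, so the Hadamard product has coefficient (f*g)_k = 3^k * 2^k = 6^k.
For k = 12: 6^12 = 2176782336.

2176782336


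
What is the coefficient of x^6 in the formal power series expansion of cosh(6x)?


The Maclaurin series is cosh(t) = sum_{m>=0} t^(2m) / (2m)!, so substituting t = 6x, only even powers of x are nonzero, with coefficient of x^(2m) equal to 6^(2m) / (2m)!.
For x^6 the coefficient is 6^6/6! = 46656/720 = 324/5.

324/5


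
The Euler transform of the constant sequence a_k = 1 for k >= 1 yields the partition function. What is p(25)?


The Euler transform converts the sequence a_k = 1 into the number of integer partitions.
Using the recurrence or dynamic programming:
p(25) = 1958

1958


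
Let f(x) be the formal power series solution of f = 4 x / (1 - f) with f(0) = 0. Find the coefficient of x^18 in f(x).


Apply Lagrange inversion: f = 4 x * phi(f) with phi(t) = 1/(1 - t), so
[x^n] f = 4^n * (1/n) [t^(n-1)] phi(t)^n = 4^n * (1/n) [t^(n-1)] (1 - t)^(-n) = 4^n * (1/n) C(2n - 2, n - 1) = 4^n * C_{n-1}.
For n = 18: C_17 = C(34, 17) / 18 = 2333606220/18 = 129644790.
With the 4^18 = 68719476736 factor, the coefficient is 68719476736 * 129644790 = 8909122130348605440.

8909122130348605440


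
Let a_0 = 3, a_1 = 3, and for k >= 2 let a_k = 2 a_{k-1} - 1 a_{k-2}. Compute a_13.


Iterating the recurrence forward:
a_0 = 3
a_1 = 3
a_2 = 2*3 - 1*3 = 3
a_3 = 2*3 - 1*3 = 3
a_4 = 2*3 - 1*3 = 3
a_5 = 2*3 - 1*3 = 3
a_6 = 2*3 - 1*3 = 3
a_7 = 2*3 - 1*3 = 3
a_8 = 2*3 - 1*3 = 3
a_9 = 2*3 - 1*3 = 3
a_10 = 2*3 - 1*3 = 3
a_11 = 2*3 - 1*3 = 3
a_12 = 2*3 - 1*3 = 3
a_13 = 2*3 - 1*3 = 3
So a_13 = 3.

3


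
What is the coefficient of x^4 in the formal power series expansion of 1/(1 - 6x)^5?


The general identity 1/(1 - c x)^r = sum_{k>=0} c^k C(k + r - 1, r - 1) x^k follows by substituting y = c x into 1/(1 - y)^r = sum_{k>=0} C(k + r - 1, r - 1) y^k.
For c = 6, r = 5, k = 4:
6^4 * C(8, 4) = 1296 * 70 = 90720.

90720


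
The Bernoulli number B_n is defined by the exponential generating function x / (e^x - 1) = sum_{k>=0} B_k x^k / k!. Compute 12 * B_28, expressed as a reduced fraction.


Bernoulli numbers can also be computed recursively via B_0 = 1 and sum_{j=0}^{m} C(m+1, j) B_j = 0 for m >= 1. Odd-index Bernoulli numbers vanish for k >= 3.
Computing B_28 = -23749461029/870, so 12 * B_28 = 12 * -23749461029/870 = -47498922058/145.

-47498922058/145


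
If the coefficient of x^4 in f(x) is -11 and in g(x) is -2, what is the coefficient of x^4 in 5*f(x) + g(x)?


Scalar multiplication scales coefficients: 5 * -11 = -55.
Then add the g coefficient: -55 + -2
= -57

-57


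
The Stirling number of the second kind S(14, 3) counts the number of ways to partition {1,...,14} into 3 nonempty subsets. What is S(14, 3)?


Using the explicit formula S(n,k) = (1/k!) sum_{j=0}^{k} (-1)^(k-j) C(k,j) j^n:
S(14, 3) = 788970
Equivalently, S(n,k) is n! times the coefficient of x^n in the EGF (e^x - 1)^k / k!.

788970


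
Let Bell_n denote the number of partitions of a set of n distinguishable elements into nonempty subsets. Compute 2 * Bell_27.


Bell_27 can be computed from the Bell triangle or from Dobinski's identity Bell_n = (1/e) * sum_{k>=0} k^n / k!.
Computing Bell_27 = 545717047936059989389.
Then 2 * 545717047936059989389 = 1091434095872119978778.

1091434095872119978778


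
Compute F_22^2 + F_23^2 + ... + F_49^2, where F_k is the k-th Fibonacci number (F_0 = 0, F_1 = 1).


There is a standard identity sum_{k=0}^{N} F_k^2 = F_N * F_{N+1} (proved inductively from the telescoping relation F_k^2 = F_k F_{k+1} - F_{k-1} F_k). Then
sum_{k=22}^{49} F_k^2 = F_49 F_50 - F_21 F_22.
Computing: F_49 = 7778742049, F_50 = 12586269025, F_21 = 10946, F_22 = 17711.
Sum = 7778742049 * 12586269025 - 10946 * 17711 = 97905340104599867619.

97905340104599867619


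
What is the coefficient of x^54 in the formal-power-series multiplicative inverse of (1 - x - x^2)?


Let the inverse be f(x) = sum_{k>=0} a_k x^k. From f(x) * (1 - x - x^2) = 1 and matching coefficients:
 x^0: a_0 = 1.
 x^1: a_1 - a_0 = 0, so a_1 = 1.
 x^k (k >= 2): a_k - a_{k-1} - a_{k-2} = 0, i.e. a_k = a_{k-1} + a_{k-2}.
This is the Fibonacci-type recurrence shifted so that a_0 = a_1 = 1.
Iterating: a_0=1, a_1=1, a_2=2, a_3=3, a_4=5, a_5=8, a_6=13, a_7=21, a_8=34, a_9=55, ...
a_54 = 139583862445.

139583862445


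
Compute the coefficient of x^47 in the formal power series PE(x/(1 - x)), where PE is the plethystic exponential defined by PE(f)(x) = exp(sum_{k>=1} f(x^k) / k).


For f(x) = x/(1 - x) we have
sum_{k>=1} f(x^k) / k = sum_{k>=1} (1/k) * x^k / (1 - x^k) = sum_{k, m >= 1} x^(k m) / k,
which after exponentiating simplifies to
PE(x/(1 - x)) = prod_{k>=1} 1 / (1 - x^k).
This is the generating function for the partition function p(n), so the coefficient of x^47 is p(47).
Computing p(47) by dynamic programming over parts 1, 2, ..., 47: p(47) = 124754.

124754


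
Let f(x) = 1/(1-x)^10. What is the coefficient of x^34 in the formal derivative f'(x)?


Differentiate: d/dx [ 1/(1-x)^r ] = r / (1-x)^(r+1).
Here r = 10, so f'(x) = 10 / (1-x)^11.
The expansion of 1/(1-x)^(r+1) has coefficient of x^n equal to C(n+r, r).
So the coefficient of x^34 in f'(x) is
10 * C(44, 10) = 10 * 2481256778 = 24812567780

24812567780


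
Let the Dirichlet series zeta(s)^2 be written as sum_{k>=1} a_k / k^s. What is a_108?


The Dirichlet convolution of the constant function 1 with itself gives (1 * 1)(k) = sum_{d | k} 1 = d(k), the number of positive divisors of k.
Since zeta(s) = sum_{k>=1} 1/k^s, we have zeta(s)^2 = sum_{k>=1} d(k)/k^s, so a_k = d(k).
For k = 108: the divisors are 1, 2, 3, 4, 6, 9, 12, 18, 27, 36, 54, 108.
Count = 12.

12


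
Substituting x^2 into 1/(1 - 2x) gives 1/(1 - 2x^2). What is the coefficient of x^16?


The coefficient of x^(2m) in 1/(1 - 2x^2) is 2^m.
With n = 16 = 2*8, the coefficient is 2^8 = 256.

256


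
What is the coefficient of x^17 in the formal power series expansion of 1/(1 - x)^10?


The negative binomial / multiset identity is
1/(1 - x)^r = sum_{k>=0} C(k + r - 1, r - 1) x^k.
Here r = 10 and k = 17, so the coefficient is
C(17 + 9, 9) = C(26, 9)
= 3124550

3124550


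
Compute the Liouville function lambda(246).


The Liouville function is lambda(k) = (-1)^Omega(k), where Omega(k) counts the prime factors of k with multiplicity.
Factoring: 246 = 2 * 3 * 41, so Omega(246) = 3.
lambda(246) = (-1)^3 = -1.

-1


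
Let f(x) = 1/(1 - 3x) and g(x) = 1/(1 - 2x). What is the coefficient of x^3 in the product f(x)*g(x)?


The coefficient of x^n in f*g is the Cauchy product: sum_{k=0}^{n} a^k * b^(n-k).
With a=3, b=2, n=3:
sum_{k=0}^{3} 3^k * 2^(3-k)
= 65

65


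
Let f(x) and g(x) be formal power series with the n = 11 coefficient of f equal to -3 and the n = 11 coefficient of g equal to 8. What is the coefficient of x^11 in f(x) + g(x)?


Addition of formal power series is termwise.
The coefficient of x^11 in f + g = -3 + 8
= 5

5


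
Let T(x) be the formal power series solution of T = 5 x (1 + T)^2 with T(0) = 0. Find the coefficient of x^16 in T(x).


Apply the Lagrange inversion formula: if T = 5 x * phi(T) with phi(t) = (1 + t)^2, then [x^n] T = 5^n * (1/n) [t^(n-1)] phi(t)^n = 5^n * (1/n) [t^(n-1)] (1 + t)^(2n) = 5^n * (1/n) C(2n, n-1).
Using the identity C(2n, n-1) = C(2n, n) * n / (n+1), the unscaled factor equals C(2n, n) / (n+1) = C_n, the n-th Catalan number.
For n = 16: C_16 = C(32, 16) / 17 = 601080390/17 = 35357670.
With the 5^16 = 152587890625 factor, the coefficient is 152587890625 * 35357670 = 5395152282714843750.

5395152282714843750


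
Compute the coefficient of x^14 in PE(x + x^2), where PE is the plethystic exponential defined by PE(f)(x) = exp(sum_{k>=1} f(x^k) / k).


With f(x) = x + x^2, the exponent is sum_{k>=1} (x^k + x^(2k)) / k = -ln(1 - x) - ln(1 - x^2). Exponentiating:
PE(x + x^2) = 1 / ((1 - x)(1 - x^2)).
This is the generating function for partitions of n into parts of size 1 or 2. The number of 2's can be any j in 0..7, and the rest are 1's, so
[x^14] = floor(14/2) + 1 = 8.

8


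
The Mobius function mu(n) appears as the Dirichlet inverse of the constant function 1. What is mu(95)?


95 = 5 * 19 (all distinct primes).
mu(95) = (-1)^2 = 1

1


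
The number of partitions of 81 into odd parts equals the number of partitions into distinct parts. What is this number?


Computing partitions of 81 into odd parts (1, 3, 5, ...):
Using the generating function prod_{k>=0} 1/(1-x^(2k+1)),
the count is 84756

84756
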